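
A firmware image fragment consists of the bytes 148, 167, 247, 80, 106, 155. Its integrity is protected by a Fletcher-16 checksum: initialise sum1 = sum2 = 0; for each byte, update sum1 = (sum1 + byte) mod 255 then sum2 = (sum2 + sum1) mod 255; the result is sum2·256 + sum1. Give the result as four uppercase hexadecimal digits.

038A

Running sums (mod 255):
  after byte 0 (148): sum1=148, sum2=148
  after byte 1 (167): sum1=60, sum2=208
  after byte 2 (247): sum1=52, sum2=5
  after byte 3 (80): sum1=132, sum2=137
  after byte 4 (106): sum1=238, sum2=120
  after byte 5 (155): sum1=138, sum2=3
Checksum = sum2·256 + sum1 = 3·256 + 138 = 906 = 0x038A.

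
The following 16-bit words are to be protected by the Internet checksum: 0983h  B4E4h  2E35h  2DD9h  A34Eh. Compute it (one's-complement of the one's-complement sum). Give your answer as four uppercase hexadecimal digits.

One's-complement addition (fold any carry out of bit 15 back into bit 0):
  0x0983 + 0xB4E4 = 0x0BE67
  0xBE67 + 0x2E35 = 0x0EC9C
  0xEC9C + 0x2DD9 = 0x11A75 → wrap carry → 0x1A76
  0x1A76 + 0xA34E = 0x0BDC4
One's-complement sum = 0xBDC4.
Checksum = ~0xBDC4 & 0xFFFF = 0x423B.

423B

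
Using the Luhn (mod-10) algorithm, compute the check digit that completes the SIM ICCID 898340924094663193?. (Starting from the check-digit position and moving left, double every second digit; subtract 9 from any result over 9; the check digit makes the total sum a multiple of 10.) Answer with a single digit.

Partial digits right→left: 3 9 1 3 6 6 4 9 0 4 2 9 0 4 3 8 9 8
Double every second digit counting from the check-digit position (so the 1st, 3rd, 5th, ... of the partial from the right).
  doubled (with −9 where >9): 6 2 3 8 0 4 0 6 9 → sum 38
  kept as-is: 9 3 6 9 4 9 4 8 8 → sum 60
Total = 38 + 60 = 98.
Check digit = (10 − (98 mod 10)) mod 10 = 2.

2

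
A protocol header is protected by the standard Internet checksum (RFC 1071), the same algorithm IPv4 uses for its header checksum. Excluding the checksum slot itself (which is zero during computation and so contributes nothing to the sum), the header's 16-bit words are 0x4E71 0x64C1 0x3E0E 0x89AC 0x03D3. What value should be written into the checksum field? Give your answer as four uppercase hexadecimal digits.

One's-complement addition (fold any carry out of bit 15 back into bit 0):
  0x4E71 + 0x64C1 = 0x0B332
  0xB332 + 0x3E0E = 0x0F140
  0xF140 + 0x89AC = 0x17AEC → wrap carry → 0x7AED
  0x7AED + 0x03D3 = 0x07EC0
One's-complement sum = 0x7EC0.
Checksum = ~0x7EC0 & 0xFFFF = 0x813F.

813F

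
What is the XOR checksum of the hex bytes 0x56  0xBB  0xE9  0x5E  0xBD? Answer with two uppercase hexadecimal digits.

XOR the bytes together:
  start with 0x56
  0x56 ⊕ 0xBB = 0xED
  0xED ⊕ 0xE9 = 0x04
  0x04 ⊕ 0x5E = 0x5A
  0x5A ⊕ 0xBD = 0xE7

E7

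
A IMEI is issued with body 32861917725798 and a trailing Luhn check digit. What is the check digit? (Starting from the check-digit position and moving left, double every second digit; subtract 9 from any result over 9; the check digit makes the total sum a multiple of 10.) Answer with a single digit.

Partial digits right→left: 8 9 7 5 2 7 7 1 9 1 6 8 2 3
Double every second digit counting from the check-digit position (so the 1st, 3rd, 5th, ... of the partial from the right).
  doubled (with −9 where >9): 7 5 4 5 9 3 4 → sum 37
  kept as-is: 9 5 7 1 1 8 3 → sum 34
Total = 37 + 34 = 71.
Check digit = (10 − (71 mod 10)) mod 10 = 9.

9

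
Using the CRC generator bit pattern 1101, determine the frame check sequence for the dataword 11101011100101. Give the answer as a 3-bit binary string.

Append 3 zeros: 11101011100101000. Divide by 1101 (XOR where the leading bit is 1):
  pos 0: 1110 XOR 1101 = 0011
  pos 2: 1110 XOR 1101 = 0011
  pos 4: 1111 XOR 1101 = 0010
  pos 6: 1010 XOR 1101 = 0111
  pos 7: 1110 XOR 1101 = 0011
  pos 9: 1110 XOR 1101 = 0011
  pos 11: 1110 XOR 1101 = 0011
  pos 13: 1100 XOR 1101 = 0001
Remainder (last 3 bits) = 001. This is the CRC / FCS.

001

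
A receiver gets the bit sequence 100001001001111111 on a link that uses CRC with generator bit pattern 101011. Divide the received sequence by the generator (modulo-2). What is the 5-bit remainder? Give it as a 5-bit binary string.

00000

Modulo-2 division of 100001001001111111 by 101011:
  pos 0: 100001 XOR 101011 = 001010
  pos 2: 101000 XOR 101011 = 000011
  pos 6: 111001 XOR 101011 = 010010
  pos 7: 100101 XOR 101011 = 001110
  pos 9: 111011 XOR 101011 = 010000
  pos 10: 100001 XOR 101011 = 001010
  pos 12: 101011 XOR 101011 = 000000
Remainder = 00000 (zero — the frame passes the CRC check).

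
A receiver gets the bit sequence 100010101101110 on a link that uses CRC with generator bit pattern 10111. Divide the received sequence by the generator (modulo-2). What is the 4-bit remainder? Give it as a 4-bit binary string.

0000

Modulo-2 division of 100010101101110 by 10111:
  pos 0: 10001 XOR 10111 = 00110
  pos 2: 11001 XOR 10111 = 01110
  pos 3: 11100 XOR 10111 = 01011
  pos 4: 10111 XOR 10111 = 00000
  pos 9: 10111 XOR 10111 = 00000
Remainder = 0000 (zero — the frame passes the CRC check).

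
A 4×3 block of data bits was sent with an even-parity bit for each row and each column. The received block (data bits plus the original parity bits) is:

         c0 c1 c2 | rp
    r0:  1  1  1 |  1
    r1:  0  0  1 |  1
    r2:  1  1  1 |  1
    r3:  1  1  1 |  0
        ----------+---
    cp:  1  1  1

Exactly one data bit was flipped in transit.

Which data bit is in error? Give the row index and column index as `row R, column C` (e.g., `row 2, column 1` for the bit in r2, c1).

row 3, column 2

Recompute each row's even parity and compare to rp:
  r0: data parity 1, sent rp 1 → ok
  r1: data parity 1, sent rp 1 → ok
  r2: data parity 1, sent rp 1 → ok
  r3: data parity 1, sent rp 0 → mismatch
Recompute each column's even parity and compare to cp:
  c0: data parity 1, sent cp 1 → ok
  c1: data parity 1, sent cp 1 → ok
  c2: data parity 0, sent cp 1 → mismatch
Exactly one row (r3) and one column (c2) fail → the flipped bit is at their intersection.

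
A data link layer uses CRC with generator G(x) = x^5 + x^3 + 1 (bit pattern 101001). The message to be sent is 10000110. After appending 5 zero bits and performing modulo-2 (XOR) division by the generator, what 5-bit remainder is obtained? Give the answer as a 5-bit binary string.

00001

Append 5 zeros: 1000011000000. Divide by 101001 (XOR where the leading bit is 1):
  pos 0: 100001 XOR 101001 = 001000
  pos 2: 100010 XOR 101001 = 001011
  pos 4: 101100 XOR 101001 = 000101
  pos 7: 101000 XOR 101001 = 000001
Remainder (last 5 bits) = 00001. This is the CRC / FCS.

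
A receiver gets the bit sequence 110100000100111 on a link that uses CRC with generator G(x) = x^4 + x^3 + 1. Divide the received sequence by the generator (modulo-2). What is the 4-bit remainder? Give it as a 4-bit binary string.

Modulo-2 division of 110100000100111 by 11001:
  pos 0: 11010 XOR 11001 = 00011
  pos 3: 11000 XOR 11001 = 00001
  pos 7: 10100 XOR 11001 = 01101
  pos 8: 11011 XOR 11001 = 00010
Remainder = 1011 (nonzero — an error is detected).

1011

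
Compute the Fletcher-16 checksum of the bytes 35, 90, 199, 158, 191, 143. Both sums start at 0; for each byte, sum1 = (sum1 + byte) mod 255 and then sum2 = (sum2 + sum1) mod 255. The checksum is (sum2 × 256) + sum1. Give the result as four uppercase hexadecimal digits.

Running sums (mod 255):
  after byte 0 (35): sum1=35, sum2=35
  after byte 1 (90): sum1=125, sum2=160
  after byte 2 (199): sum1=69, sum2=229
  after byte 3 (158): sum1=227, sum2=201
  after byte 4 (191): sum1=163, sum2=109
  after byte 5 (143): sum1=51, sum2=160
Checksum = sum2·256 + sum1 = 160·256 + 51 = 41011 = 0xA033.

A033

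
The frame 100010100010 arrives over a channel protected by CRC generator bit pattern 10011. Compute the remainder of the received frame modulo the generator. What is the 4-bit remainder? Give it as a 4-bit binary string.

0001

Modulo-2 division of 100010100010 by 10011:
  pos 0: 10001 XOR 10011 = 00010
  pos 3: 10010 XOR 10011 = 00001
  pos 7: 10010 XOR 10011 = 00001
Remainder = 0001 (nonzero — an error is detected).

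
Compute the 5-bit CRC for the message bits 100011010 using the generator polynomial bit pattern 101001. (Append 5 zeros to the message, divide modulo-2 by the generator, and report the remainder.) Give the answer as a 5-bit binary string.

00000

Append 5 zeros: 10001101000000. Divide by 101001 (XOR where the leading bit is 1):
  pos 0: 100011 XOR 101001 = 001010
  pos 2: 101001 XOR 101001 = 000000
Remainder (last 5 bits) = 00000. This is the CRC / FCS.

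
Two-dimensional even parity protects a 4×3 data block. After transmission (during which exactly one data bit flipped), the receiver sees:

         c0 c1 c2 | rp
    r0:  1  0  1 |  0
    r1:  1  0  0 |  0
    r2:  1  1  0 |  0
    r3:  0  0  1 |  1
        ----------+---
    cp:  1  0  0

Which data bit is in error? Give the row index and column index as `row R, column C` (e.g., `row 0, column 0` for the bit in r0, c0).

row 1, column 1

Recompute each row's even parity and compare to rp:
  r0: data parity 0, sent rp 0 → ok
  r1: data parity 1, sent rp 0 → mismatch
  r2: data parity 0, sent rp 0 → ok
  r3: data parity 1, sent rp 1 → ok
Recompute each column's even parity and compare to cp:
  c0: data parity 1, sent cp 1 → ok
  c1: data parity 1, sent cp 0 → mismatch
  c2: data parity 0, sent cp 0 → ok
Exactly one row (r1) and one column (c1) fail → the flipped bit is at their intersection.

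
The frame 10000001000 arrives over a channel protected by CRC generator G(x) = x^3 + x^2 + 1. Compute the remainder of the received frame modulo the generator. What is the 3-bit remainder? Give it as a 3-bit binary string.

Modulo-2 division of 10000001000 by 1101:
  pos 0: 1000 XOR 1101 = 0101
  pos 1: 1010 XOR 1101 = 0111
  pos 2: 1110 XOR 1101 = 0011
  pos 4: 1101 XOR 1101 = 0000
Remainder = 000 (zero — the frame passes the CRC check).

000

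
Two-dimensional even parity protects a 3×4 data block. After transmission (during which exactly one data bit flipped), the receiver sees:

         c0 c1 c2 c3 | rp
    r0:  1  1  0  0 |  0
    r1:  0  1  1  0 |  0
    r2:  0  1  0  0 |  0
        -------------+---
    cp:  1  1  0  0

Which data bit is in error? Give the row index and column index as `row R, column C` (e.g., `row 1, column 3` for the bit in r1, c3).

Recompute each row's even parity and compare to rp:
  r0: data parity 0, sent rp 0 → ok
  r1: data parity 0, sent rp 0 → ok
  r2: data parity 1, sent rp 0 → mismatch
Recompute each column's even parity and compare to cp:
  c0: data parity 1, sent cp 1 → ok
  c1: data parity 1, sent cp 1 → ok
  c2: data parity 1, sent cp 0 → mismatch
  c3: data parity 0, sent cp 0 → ok
Exactly one row (r2) and one column (c2) fail → the flipped bit is at their intersection.

row 2, column 2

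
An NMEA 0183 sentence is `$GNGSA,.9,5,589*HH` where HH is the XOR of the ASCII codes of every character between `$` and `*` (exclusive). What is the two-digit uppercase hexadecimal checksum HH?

66

XOR the ASCII codes of the payload characters:
  'G' = 0x47 → acc = 0x47
  'N' = 0x4E → acc = 0x09
  'G' = 0x47 → acc = 0x4E
  'S' = 0x53 → acc = 0x1D
  'A' = 0x41 → acc = 0x5C
  ',' = 0x2C → acc = 0x70
  '.' = 0x2E → acc = 0x5E
  '9' = 0x39 → acc = 0x67
  ',' = 0x2C → acc = 0x4B
  '5' = 0x35 → acc = 0x7E
  ',' = 0x2C → acc = 0x52
  '5' = 0x35 → acc = 0x67
  '8' = 0x38 → acc = 0x5F
  '9' = 0x39 → acc = 0x66
Checksum = 0x66.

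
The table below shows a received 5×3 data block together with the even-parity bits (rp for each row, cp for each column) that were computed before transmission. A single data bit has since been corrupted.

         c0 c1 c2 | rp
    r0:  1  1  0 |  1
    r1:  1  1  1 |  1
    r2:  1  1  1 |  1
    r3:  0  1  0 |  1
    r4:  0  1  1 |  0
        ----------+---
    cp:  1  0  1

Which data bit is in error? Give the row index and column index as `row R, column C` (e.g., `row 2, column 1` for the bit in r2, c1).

Recompute each row's even parity and compare to rp:
  r0: data parity 0, sent rp 1 → mismatch
  r1: data parity 1, sent rp 1 → ok
  r2: data parity 1, sent rp 1 → ok
  r3: data parity 1, sent rp 1 → ok
  r4: data parity 0, sent rp 0 → ok
Recompute each column's even parity and compare to cp:
  c0: data parity 1, sent cp 1 → ok
  c1: data parity 1, sent cp 0 → mismatch
  c2: data parity 1, sent cp 1 → ok
Exactly one row (r0) and one column (c1) fail → the flipped bit is at their intersection.

row 0, column 1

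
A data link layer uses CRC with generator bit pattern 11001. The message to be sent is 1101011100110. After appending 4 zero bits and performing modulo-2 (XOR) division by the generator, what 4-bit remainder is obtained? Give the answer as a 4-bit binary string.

0011

Append 4 zeros: 11010111001100000. Divide by 11001 (XOR where the leading bit is 1):
  pos 0: 11010 XOR 11001 = 00011
  pos 3: 11111 XOR 11001 = 00110
  pos 5: 11000 XOR 11001 = 00001
  pos 9: 11100 XOR 11001 = 00101
  pos 11: 10100 XOR 11001 = 01101
  pos 12: 11010 XOR 11001 = 00011
Remainder (last 4 bits) = 0011. This is the CRC / FCS.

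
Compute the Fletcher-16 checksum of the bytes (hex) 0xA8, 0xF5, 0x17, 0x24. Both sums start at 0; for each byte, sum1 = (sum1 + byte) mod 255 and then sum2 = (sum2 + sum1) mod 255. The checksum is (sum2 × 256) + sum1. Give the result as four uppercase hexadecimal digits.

Running sums (mod 255):
  after byte 0 (0xA8): sum1=168, sum2=168
  after byte 1 (0xF5): sum1=158, sum2=71
  after byte 2 (0x17): sum1=181, sum2=252
  after byte 3 (0x24): sum1=217, sum2=214
Checksum = sum2·256 + sum1 = 214·256 + 217 = 55001 = 0xD6D9.

D6D9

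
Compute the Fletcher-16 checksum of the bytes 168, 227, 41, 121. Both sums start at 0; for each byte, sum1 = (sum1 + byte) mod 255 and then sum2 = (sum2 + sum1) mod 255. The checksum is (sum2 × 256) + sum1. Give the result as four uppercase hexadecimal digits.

1A2F

Running sums (mod 255):
  after byte 0 (168): sum1=168, sum2=168
  after byte 1 (227): sum1=140, sum2=53
  after byte 2 (41): sum1=181, sum2=234
  after byte 3 (121): sum1=47, sum2=26
Checksum = sum2·256 + sum1 = 26·256 + 47 = 6703 = 0x1A2F.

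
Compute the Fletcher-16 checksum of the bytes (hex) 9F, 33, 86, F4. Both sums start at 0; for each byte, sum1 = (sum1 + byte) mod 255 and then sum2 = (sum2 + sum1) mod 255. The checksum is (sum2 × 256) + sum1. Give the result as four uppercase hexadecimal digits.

Running sums (mod 255):
  after byte 0 (9F): sum1=159, sum2=159
  after byte 1 (33): sum1=210, sum2=114
  after byte 2 (86): sum1=89, sum2=203
  after byte 3 (F4): sum1=78, sum2=26
Checksum = sum2·256 + sum1 = 26·256 + 78 = 6734 = 0x1A4E.

1A4E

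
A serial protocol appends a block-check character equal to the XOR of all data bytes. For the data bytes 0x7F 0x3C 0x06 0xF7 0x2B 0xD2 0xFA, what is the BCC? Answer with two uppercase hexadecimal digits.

XOR the bytes together:
  start with 0x7F
  0x7F ⊕ 0x3C = 0x43
  0x43 ⊕ 0x06 = 0x45
  0x45 ⊕ 0xF7 = 0xB2
  0xB2 ⊕ 0x2B = 0x99
  0x99 ⊕ 0xD2 = 0x4B
  0x4B ⊕ 0xFA = 0xB1

B1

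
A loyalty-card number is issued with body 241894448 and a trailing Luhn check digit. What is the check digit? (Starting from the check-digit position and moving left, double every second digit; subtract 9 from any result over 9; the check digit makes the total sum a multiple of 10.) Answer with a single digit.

Partial digits right→left: 8 4 4 4 9 8 1 4 2
Double every second digit counting from the check-digit position (so the 1st, 3rd, 5th, ... of the partial from the right).
  doubled (with −9 where >9): 7 8 9 2 4 → sum 30
  kept as-is: 4 4 8 4 → sum 20
Total = 30 + 20 = 50.
Check digit = (10 − (50 mod 10)) mod 10 = 0.

0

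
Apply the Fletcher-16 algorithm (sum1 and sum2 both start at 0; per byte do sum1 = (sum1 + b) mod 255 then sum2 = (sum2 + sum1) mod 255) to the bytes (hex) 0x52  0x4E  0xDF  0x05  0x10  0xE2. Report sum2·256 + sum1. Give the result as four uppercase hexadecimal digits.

0778

Running sums (mod 255):
  after byte 0 (0x52): sum1=82, sum2=82
  after byte 1 (0x4E): sum1=160, sum2=242
  after byte 2 (0xDF): sum1=128, sum2=115
  after byte 3 (0x05): sum1=133, sum2=248
  after byte 4 (0x10): sum1=149, sum2=142
  after byte 5 (0xE2): sum1=120, sum2=7
Checksum = sum2·256 + sum1 = 7·256 + 120 = 1912 = 0x0778.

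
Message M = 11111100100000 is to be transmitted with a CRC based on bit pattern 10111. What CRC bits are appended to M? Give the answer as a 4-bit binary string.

Append 4 zeros: 111111001000000000. Divide by 10111 (XOR where the leading bit is 1):
  pos 0: 11111 XOR 10111 = 01000
  pos 1: 10001 XOR 10111 = 00110
  pos 3: 11000 XOR 10111 = 01111
  pos 4: 11111 XOR 10111 = 01000
  pos 5: 10000 XOR 10111 = 00111
  pos 7: 11100 XOR 10111 = 01011
  pos 8: 10110 XOR 10111 = 00001
  pos 12: 10000 XOR 10111 = 00111
Remainder (last 4 bits) = 1110. This is the CRC / FCS.

1110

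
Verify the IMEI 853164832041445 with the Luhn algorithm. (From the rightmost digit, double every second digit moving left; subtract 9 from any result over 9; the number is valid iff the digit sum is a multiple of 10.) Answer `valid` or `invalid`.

invalid

From the right, keep odd positions and double even positions (subtract 9 from any doubled value over 9):
  doubled (positions 2,4,...): 8 2 0 6 8 2 1 → sum 27
  kept (positions 1,3,...): 5 4 4 2 8 6 3 8 → sum 40
Total = 67.
67 mod 10 = 7, so the number is invalid.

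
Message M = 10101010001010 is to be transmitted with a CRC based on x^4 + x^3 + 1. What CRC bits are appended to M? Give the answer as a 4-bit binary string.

Append 4 zeros: 101010100010100000. Divide by 11001 (XOR where the leading bit is 1):
  pos 0: 10101 XOR 11001 = 01100
  pos 1: 11000 XOR 11001 = 00001
  pos 5: 11000 XOR 11001 = 00001
  pos 9: 11010 XOR 11001 = 00011
  pos 12: 11000 XOR 11001 = 00001
Remainder (last 4 bits) = 0010. This is the CRC / FCS.

0010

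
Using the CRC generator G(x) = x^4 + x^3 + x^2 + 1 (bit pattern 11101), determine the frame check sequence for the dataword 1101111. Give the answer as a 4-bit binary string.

1001

Append 4 zeros: 11011110000. Divide by 11101 (XOR where the leading bit is 1):
  pos 0: 11011 XOR 11101 = 00110
  pos 2: 11011 XOR 11101 = 00110
  pos 4: 11000 XOR 11101 = 00101
  pos 6: 10100 XOR 11101 = 01001
Remainder (last 4 bits) = 1001. This is the CRC / FCS.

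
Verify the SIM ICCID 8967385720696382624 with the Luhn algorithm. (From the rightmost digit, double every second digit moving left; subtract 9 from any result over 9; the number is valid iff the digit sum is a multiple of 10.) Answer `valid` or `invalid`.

From the right, keep odd positions and double even positions (subtract 9 from any doubled value over 9):
  doubled (positions 2,4,...): 4 4 6 9 0 5 7 5 9 → sum 49
  kept (positions 1,3,...): 4 6 8 6 6 2 5 3 6 8 → sum 54
Total = 103.
103 mod 10 = 3, so the number is invalid.

invalid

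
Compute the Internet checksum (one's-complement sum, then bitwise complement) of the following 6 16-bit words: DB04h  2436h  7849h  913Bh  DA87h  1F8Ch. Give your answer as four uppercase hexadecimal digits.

One's-complement addition (fold any carry out of bit 15 back into bit 0):
  0xDB04 + 0x2436 = 0x0FF3A
  0xFF3A + 0x7849 = 0x17783 → wrap carry → 0x7784
  0x7784 + 0x913B = 0x108BF → wrap carry → 0x08C0
  0x08C0 + 0xDA87 = 0x0E347
  0xE347 + 0x1F8C = 0x102D3 → wrap carry → 0x02D4
One's-complement sum = 0x02D4.
Checksum = ~0x02D4 & 0xFFFF = 0xFD2B.

FD2B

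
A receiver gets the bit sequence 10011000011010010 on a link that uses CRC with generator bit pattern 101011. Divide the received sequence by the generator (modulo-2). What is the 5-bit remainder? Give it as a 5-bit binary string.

Modulo-2 division of 10011000011010010 by 101011:
  pos 0: 100110 XOR 101011 = 001101
  pos 2: 110100 XOR 101011 = 011111
  pos 3: 111110 XOR 101011 = 010101
  pos 4: 101011 XOR 101011 = 000000
  pos 10: 101001 XOR 101011 = 000010
Remainder = 00100 (nonzero — an error is detected).

00100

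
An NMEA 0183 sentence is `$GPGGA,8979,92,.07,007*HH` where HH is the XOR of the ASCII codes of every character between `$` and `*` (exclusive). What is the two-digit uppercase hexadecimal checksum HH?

4C

XOR the ASCII codes of the payload characters:
  'G' = 0x47 → acc = 0x47
  'P' = 0x50 → acc = 0x17
  'G' = 0x47 → acc = 0x50
  'G' = 0x47 → acc = 0x17
  'A' = 0x41 → acc = 0x56
  ',' = 0x2C → acc = 0x7A
  '8' = 0x38 → acc = 0x42
  '9' = 0x39 → acc = 0x7B
  '7' = 0x37 → acc = 0x4C
  '9' = 0x39 → acc = 0x75
  ',' = 0x2C → acc = 0x59
  '9' = 0x39 → acc = 0x60
  '2' = 0x32 → acc = 0x52
  ',' = 0x2C → acc = 0x7E
  '.' = 0x2E → acc = 0x50
  '0' = 0x30 → acc = 0x60
  '7' = 0x37 → acc = 0x57
  ',' = 0x2C → acc = 0x7B
  '0' = 0x30 → acc = 0x4B
  '0' = 0x30 → acc = 0x7B
  '7' = 0x37 → acc = 0x4C
Checksum = 0x4C.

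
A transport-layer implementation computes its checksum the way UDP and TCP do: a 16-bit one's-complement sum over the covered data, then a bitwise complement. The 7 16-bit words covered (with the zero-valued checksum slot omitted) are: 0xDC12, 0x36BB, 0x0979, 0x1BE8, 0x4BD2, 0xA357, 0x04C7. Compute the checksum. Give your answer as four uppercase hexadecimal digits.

One's-complement addition (fold any carry out of bit 15 back into bit 0):
  0xDC12 + 0x36BB = 0x112CD → wrap carry → 0x12CE
  0x12CE + 0x0979 = 0x01C47
  0x1C47 + 0x1BE8 = 0x0382F
  0x382F + 0x4BD2 = 0x08401
  0x8401 + 0xA357 = 0x12758 → wrap carry → 0x2759
  0x2759 + 0x04C7 = 0x02C20
One's-complement sum = 0x2C20.
Checksum = ~0x2C20 & 0xFFFF = 0xD3DF.

D3DF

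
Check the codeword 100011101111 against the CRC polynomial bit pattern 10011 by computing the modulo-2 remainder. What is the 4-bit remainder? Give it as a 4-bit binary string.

Modulo-2 division of 100011101111 by 10011:
  pos 0: 10001 XOR 10011 = 00010
  pos 3: 10110 XOR 10011 = 00101
  pos 5: 10111 XOR 10011 = 00100
  pos 7: 10011 XOR 10011 = 00000
Remainder = 0000 (zero — the frame passes the CRC check).

0000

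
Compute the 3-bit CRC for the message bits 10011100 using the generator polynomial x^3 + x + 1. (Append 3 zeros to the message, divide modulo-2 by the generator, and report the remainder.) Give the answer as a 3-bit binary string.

Append 3 zeros: 10011100000. Divide by 1011 (XOR where the leading bit is 1):
  pos 0: 1001 XOR 1011 = 0010
  pos 2: 1011 XOR 1011 = 0000
Remainder (last 3 bits) = 000. This is the CRC / FCS.

000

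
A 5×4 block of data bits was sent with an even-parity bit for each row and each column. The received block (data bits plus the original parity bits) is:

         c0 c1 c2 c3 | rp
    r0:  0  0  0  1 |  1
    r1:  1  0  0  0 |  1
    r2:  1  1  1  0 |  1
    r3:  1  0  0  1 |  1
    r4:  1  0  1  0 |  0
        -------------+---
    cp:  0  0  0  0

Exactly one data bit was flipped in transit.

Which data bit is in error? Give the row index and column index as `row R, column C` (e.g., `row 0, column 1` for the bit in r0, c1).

Recompute each row's even parity and compare to rp:
  r0: data parity 1, sent rp 1 → ok
  r1: data parity 1, sent rp 1 → ok
  r2: data parity 1, sent rp 1 → ok
  r3: data parity 0, sent rp 1 → mismatch
  r4: data parity 0, sent rp 0 → ok
Recompute each column's even parity and compare to cp:
  c0: data parity 0, sent cp 0 → ok
  c1: data parity 1, sent cp 0 → mismatch
  c2: data parity 0, sent cp 0 → ok
  c3: data parity 0, sent cp 0 → ok
Exactly one row (r3) and one column (c1) fail → the flipped bit is at their intersection.

row 3, column 1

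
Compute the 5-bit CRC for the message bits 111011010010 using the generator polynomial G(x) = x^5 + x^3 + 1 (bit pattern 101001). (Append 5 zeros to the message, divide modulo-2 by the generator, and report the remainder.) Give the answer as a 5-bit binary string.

10111

Append 5 zeros: 11101101001000000. Divide by 101001 (XOR where the leading bit is 1):
  pos 0: 111011 XOR 101001 = 010010
  pos 1: 100100 XOR 101001 = 001101
  pos 3: 110110 XOR 101001 = 011111
  pos 4: 111110 XOR 101001 = 010111
  pos 5: 101111 XOR 101001 = 000110
  pos 8: 110000 XOR 101001 = 011001
  pos 9: 110010 XOR 101001 = 011011
  pos 10: 110110 XOR 101001 = 011111
  pos 11: 111110 XOR 101001 = 010111
Remainder (last 5 bits) = 10111. This is the CRC / FCS.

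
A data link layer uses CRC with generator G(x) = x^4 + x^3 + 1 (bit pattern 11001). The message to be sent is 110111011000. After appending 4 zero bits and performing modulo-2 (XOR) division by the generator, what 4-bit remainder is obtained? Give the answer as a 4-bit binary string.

0000

Append 4 zeros: 1101110110000000. Divide by 11001 (XOR where the leading bit is 1):
  pos 0: 11011 XOR 11001 = 00010
  pos 3: 10101 XOR 11001 = 01100
  pos 4: 11001 XOR 11001 = 00000
Remainder (last 4 bits) = 0000. This is the CRC / FCS.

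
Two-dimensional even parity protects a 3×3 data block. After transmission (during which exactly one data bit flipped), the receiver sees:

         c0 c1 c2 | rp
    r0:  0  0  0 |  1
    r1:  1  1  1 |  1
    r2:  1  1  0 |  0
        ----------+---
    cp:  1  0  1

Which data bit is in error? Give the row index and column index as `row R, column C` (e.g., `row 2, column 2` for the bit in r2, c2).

Recompute each row's even parity and compare to rp:
  r0: data parity 0, sent rp 1 → mismatch
  r1: data parity 1, sent rp 1 → ok
  r2: data parity 0, sent rp 0 → ok
Recompute each column's even parity and compare to cp:
  c0: data parity 0, sent cp 1 → mismatch
  c1: data parity 0, sent cp 0 → ok
  c2: data parity 1, sent cp 1 → ok
Exactly one row (r0) and one column (c0) fail → the flipped bit is at their intersection.

row 0, column 0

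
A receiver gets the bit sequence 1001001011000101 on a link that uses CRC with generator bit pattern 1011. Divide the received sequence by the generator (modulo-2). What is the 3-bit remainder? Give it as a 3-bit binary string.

Modulo-2 division of 1001001011000101 by 1011:
  pos 0: 1001 XOR 1011 = 0010
  pos 2: 1000 XOR 1011 = 0011
  pos 4: 1110 XOR 1011 = 0101
  pos 5: 1011 XOR 1011 = 0000
  pos 9: 1000 XOR 1011 = 0011
  pos 11: 1110 XOR 1011 = 0101
  pos 12: 1011 XOR 1011 = 0000
Remainder = 000 (zero — the frame passes the CRC check).

000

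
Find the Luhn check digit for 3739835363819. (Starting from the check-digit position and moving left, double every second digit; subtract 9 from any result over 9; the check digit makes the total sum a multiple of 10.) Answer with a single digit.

5

Partial digits right→left: 9 1 8 3 6 3 5 3 8 9 3 7 3
Double every second digit counting from the check-digit position (so the 1st, 3rd, 5th, ... of the partial from the right).
  doubled (with −9 where >9): 9 7 3 1 7 6 6 → sum 39
  kept as-is: 1 3 3 3 9 7 → sum 26
Total = 39 + 26 = 65.
Check digit = (10 − (65 mod 10)) mod 10 = 5.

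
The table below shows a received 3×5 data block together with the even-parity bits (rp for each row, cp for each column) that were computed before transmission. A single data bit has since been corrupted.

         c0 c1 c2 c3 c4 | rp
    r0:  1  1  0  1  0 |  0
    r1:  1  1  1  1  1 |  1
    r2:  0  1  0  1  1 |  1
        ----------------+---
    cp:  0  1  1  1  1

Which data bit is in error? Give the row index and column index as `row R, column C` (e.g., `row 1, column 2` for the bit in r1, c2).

Recompute each row's even parity and compare to rp:
  r0: data parity 1, sent rp 0 → mismatch
  r1: data parity 1, sent rp 1 → ok
  r2: data parity 1, sent rp 1 → ok
Recompute each column's even parity and compare to cp:
  c0: data parity 0, sent cp 0 → ok
  c1: data parity 1, sent cp 1 → ok
  c2: data parity 1, sent cp 1 → ok
  c3: data parity 1, sent cp 1 → ok
  c4: data parity 0, sent cp 1 → mismatch
Exactly one row (r0) and one column (c4) fail → the flipped bit is at their intersection.

row 0, column 4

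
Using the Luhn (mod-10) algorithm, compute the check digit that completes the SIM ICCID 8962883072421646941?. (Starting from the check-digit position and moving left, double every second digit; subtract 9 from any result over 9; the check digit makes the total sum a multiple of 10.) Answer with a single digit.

Partial digits right→left: 1 4 9 6 4 6 1 2 4 2 7 0 3 8 8 2 6 9 8
Double every second digit counting from the check-digit position (so the 1st, 3rd, 5th, ... of the partial from the right).
  doubled (with −9 where >9): 2 9 8 2 8 5 6 7 3 7 → sum 57
  kept as-is: 4 6 6 2 2 0 8 2 9 → sum 39
Total = 57 + 39 = 96.
Check digit = (10 − (96 mod 10)) mod 10 = 4.

4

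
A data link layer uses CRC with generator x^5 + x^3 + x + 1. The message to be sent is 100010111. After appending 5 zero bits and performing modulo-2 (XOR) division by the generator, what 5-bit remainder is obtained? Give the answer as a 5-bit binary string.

Append 5 zeros: 10001011100000. Divide by 101011 (XOR where the leading bit is 1):
  pos 0: 100010 XOR 101011 = 001001
  pos 2: 100111 XOR 101011 = 001100
  pos 4: 110010 XOR 101011 = 011001
  pos 5: 110010 XOR 101011 = 011001
  pos 6: 110010 XOR 101011 = 011001
  pos 7: 110010 XOR 101011 = 011001
  pos 8: 110010 XOR 101011 = 011001
Remainder (last 5 bits) = 11001. This is the CRC / FCS.

11001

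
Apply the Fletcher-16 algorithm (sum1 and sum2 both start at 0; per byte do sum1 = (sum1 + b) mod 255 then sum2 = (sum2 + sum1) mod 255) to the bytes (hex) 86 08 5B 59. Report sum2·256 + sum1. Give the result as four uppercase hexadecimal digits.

4243

Running sums (mod 255):
  after byte 0 (86): sum1=134, sum2=134
  after byte 1 (08): sum1=142, sum2=21
  after byte 2 (5B): sum1=233, sum2=254
  after byte 3 (59): sum1=67, sum2=66
Checksum = sum2·256 + sum1 = 66·256 + 67 = 16963 = 0x4243.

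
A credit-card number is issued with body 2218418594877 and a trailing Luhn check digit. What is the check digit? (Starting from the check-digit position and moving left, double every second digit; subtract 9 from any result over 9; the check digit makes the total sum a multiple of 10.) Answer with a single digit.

Partial digits right→left: 7 7 8 4 9 5 8 1 4 8 1 2 2
Double every second digit counting from the check-digit position (so the 1st, 3rd, 5th, ... of the partial from the right).
  doubled (with −9 where >9): 5 7 9 7 8 2 4 → sum 42
  kept as-is: 7 4 5 1 8 2 → sum 27
Total = 42 + 27 = 69.
Check digit = (10 − (69 mod 10)) mod 10 = 1.

1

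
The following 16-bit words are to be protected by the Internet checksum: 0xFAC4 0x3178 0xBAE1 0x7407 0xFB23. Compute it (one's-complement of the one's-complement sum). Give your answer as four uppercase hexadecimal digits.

One's-complement addition (fold any carry out of bit 15 back into bit 0):
  0xFAC4 + 0x3178 = 0x12C3C → wrap carry → 0x2C3D
  0x2C3D + 0xBAE1 = 0x0E71E
  0xE71E + 0x7407 = 0x15B25 → wrap carry → 0x5B26
  0x5B26 + 0xFB23 = 0x15649 → wrap carry → 0x564A
One's-complement sum = 0x564A.
Checksum = ~0x564A & 0xFFFF = 0xA9B5.

A9B5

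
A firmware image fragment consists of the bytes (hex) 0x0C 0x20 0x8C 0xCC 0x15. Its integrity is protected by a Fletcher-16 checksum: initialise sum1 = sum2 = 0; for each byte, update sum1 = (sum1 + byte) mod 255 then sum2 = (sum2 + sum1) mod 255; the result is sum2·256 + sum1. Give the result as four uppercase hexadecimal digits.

119A

Running sums (mod 255):
  after byte 0 (0x0C): sum1=12, sum2=12
  after byte 1 (0x20): sum1=44, sum2=56
  after byte 2 (0x8C): sum1=184, sum2=240
  after byte 3 (0xCC): sum1=133, sum2=118
  after byte 4 (0x15): sum1=154, sum2=17
Checksum = sum2·256 + sum1 = 17·256 + 154 = 4506 = 0x119A.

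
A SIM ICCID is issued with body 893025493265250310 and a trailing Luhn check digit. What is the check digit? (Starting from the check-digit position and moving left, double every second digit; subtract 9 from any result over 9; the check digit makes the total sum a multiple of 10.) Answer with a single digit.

0

Partial digits right→left: 0 1 3 0 5 2 5 6 2 3 9 4 5 2 0 3 9 8
Double every second digit counting from the check-digit position (so the 1st, 3rd, 5th, ... of the partial from the right).
  doubled (with −9 where >9): 0 6 1 1 4 9 1 0 9 → sum 31
  kept as-is: 1 0 2 6 3 4 2 3 8 → sum 29
Total = 31 + 29 = 60.
Check digit = (10 − (60 mod 10)) mod 10 = 0.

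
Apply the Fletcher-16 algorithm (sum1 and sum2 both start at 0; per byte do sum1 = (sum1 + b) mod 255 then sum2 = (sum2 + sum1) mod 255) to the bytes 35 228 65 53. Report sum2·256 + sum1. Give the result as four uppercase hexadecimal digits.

F27E

Running sums (mod 255):
  after byte 0 (35): sum1=35, sum2=35
  after byte 1 (228): sum1=8, sum2=43
  after byte 2 (65): sum1=73, sum2=116
  after byte 3 (53): sum1=126, sum2=242
Checksum = sum2·256 + sum1 = 242·256 + 126 = 62078 = 0xF27E.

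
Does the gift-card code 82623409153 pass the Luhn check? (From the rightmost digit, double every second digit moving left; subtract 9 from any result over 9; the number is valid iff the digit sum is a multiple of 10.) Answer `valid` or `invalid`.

invalid

From the right, keep odd positions and double even positions (subtract 9 from any doubled value over 9):
  doubled (positions 2,4,...): 1 9 8 4 4 → sum 26
  kept (positions 1,3,...): 3 1 0 3 6 8 → sum 21
Total = 47.
47 mod 10 = 7, so the number is invalid.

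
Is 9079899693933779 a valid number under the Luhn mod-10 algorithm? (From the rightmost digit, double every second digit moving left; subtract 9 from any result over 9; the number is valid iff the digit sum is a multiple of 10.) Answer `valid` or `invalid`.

invalid

From the right, keep odd positions and double even positions (subtract 9 from any doubled value over 9):
  doubled (positions 2,4,...): 5 6 9 9 9 7 5 9 → sum 59
  kept (positions 1,3,...): 9 7 3 3 6 9 9 0 → sum 46
Total = 105.
105 mod 10 = 5, so the number is invalid.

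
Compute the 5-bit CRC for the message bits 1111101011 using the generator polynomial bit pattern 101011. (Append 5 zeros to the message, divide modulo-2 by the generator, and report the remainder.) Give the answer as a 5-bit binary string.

Append 5 zeros: 111110101100000. Divide by 101011 (XOR where the leading bit is 1):
  pos 0: 111110 XOR 101011 = 010101
  pos 1: 101011 XOR 101011 = 000000
  pos 8: 110000 XOR 101011 = 011011
  pos 9: 110110 XOR 101011 = 011101
Remainder (last 5 bits) = 11101. This is the CRC / FCS.

11101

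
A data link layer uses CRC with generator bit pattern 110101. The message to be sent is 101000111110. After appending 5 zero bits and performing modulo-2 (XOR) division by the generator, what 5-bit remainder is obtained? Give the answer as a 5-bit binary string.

00100

Append 5 zeros: 10100011111000000. Divide by 110101 (XOR where the leading bit is 1):
  pos 0: 101000 XOR 110101 = 011101
  pos 1: 111011 XOR 110101 = 001110
  pos 3: 111011 XOR 110101 = 001110
  pos 5: 111011 XOR 110101 = 001110
  pos 7: 111000 XOR 110101 = 001101
  pos 9: 110100 XOR 110101 = 000001
Remainder (last 5 bits) = 00100. This is the CRC / FCS.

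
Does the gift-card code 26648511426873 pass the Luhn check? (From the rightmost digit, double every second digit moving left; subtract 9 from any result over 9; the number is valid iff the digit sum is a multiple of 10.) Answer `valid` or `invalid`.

From the right, keep odd positions and double even positions (subtract 9 from any doubled value over 9):
  doubled (positions 2,4,...): 5 3 8 2 7 3 4 → sum 32
  kept (positions 1,3,...): 3 8 2 1 5 4 6 → sum 29
Total = 61.
61 mod 10 = 1, so the number is invalid.

invalid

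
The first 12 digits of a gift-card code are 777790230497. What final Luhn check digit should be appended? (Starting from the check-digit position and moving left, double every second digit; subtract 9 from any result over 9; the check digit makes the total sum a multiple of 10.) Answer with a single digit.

7

Partial digits right→left: 7 9 4 0 3 2 0 9 7 7 7 7
Double every second digit counting from the check-digit position (so the 1st, 3rd, 5th, ... of the partial from the right).
  doubled (with −9 where >9): 5 8 6 0 5 5 → sum 29
  kept as-is: 9 0 2 9 7 7 → sum 34
Total = 29 + 34 = 63.
Check digit = (10 − (63 mod 10)) mod 10 = 7.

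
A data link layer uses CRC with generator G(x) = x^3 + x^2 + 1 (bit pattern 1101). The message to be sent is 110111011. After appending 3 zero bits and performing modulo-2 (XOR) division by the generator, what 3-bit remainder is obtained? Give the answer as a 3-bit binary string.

Append 3 zeros: 110111011000. Divide by 1101 (XOR where the leading bit is 1):
  pos 0: 1101 XOR 1101 = 0000
  pos 4: 1101 XOR 1101 = 0000
  pos 8: 1000 XOR 1101 = 0101
Remainder (last 3 bits) = 101. This is the CRC / FCS.

101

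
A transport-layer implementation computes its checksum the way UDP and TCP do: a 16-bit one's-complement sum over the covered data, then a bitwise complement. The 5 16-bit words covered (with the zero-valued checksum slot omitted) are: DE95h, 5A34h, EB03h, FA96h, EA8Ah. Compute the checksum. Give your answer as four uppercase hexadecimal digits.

F70F

One's-complement addition (fold any carry out of bit 15 back into bit 0):
  0xDE95 + 0x5A34 = 0x138C9 → wrap carry → 0x38CA
  0x38CA + 0xEB03 = 0x123CD → wrap carry → 0x23CE
  0x23CE + 0xFA96 = 0x11E64 → wrap carry → 0x1E65
  0x1E65 + 0xEA8A = 0x108EF → wrap carry → 0x08F0
One's-complement sum = 0x08F0.
Checksum = ~0x08F0 & 0xFFFF = 0xF70F.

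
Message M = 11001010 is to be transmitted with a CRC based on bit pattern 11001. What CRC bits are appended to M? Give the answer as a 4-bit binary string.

Append 4 zeros: 110010100000. Divide by 11001 (XOR where the leading bit is 1):
  pos 0: 11001 XOR 11001 = 00000
  pos 6: 10000 XOR 11001 = 01001
  pos 7: 10010 XOR 11001 = 01011
Remainder (last 4 bits) = 1011. This is the CRC / FCS.

1011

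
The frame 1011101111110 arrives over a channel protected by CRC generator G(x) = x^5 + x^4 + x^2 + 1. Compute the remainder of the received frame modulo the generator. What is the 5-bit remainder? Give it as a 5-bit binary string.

Modulo-2 division of 1011101111110 by 110101:
  pos 0: 101110 XOR 110101 = 011011
  pos 1: 110111 XOR 110101 = 000010
  pos 5: 101111 XOR 110101 = 011010
  pos 6: 110101 XOR 110101 = 000000
Remainder = 00000 (zero — the frame passes the CRC check).

00000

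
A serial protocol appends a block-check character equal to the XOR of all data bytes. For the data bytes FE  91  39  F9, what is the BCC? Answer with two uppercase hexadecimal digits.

AF

XOR the bytes together:
  start with 0xFE
  0xFE ⊕ 0x91 = 0x6F
  0x6F ⊕ 0x39 = 0x56
  0x56 ⊕ 0xF9 = 0xAF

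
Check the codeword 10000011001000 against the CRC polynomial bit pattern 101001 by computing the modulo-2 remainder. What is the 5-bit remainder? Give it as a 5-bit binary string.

00010

Modulo-2 division of 10000011001000 by 101001:
  pos 0: 100000 XOR 101001 = 001001
  pos 2: 100111 XOR 101001 = 001110
  pos 4: 111000 XOR 101001 = 010001
  pos 5: 100011 XOR 101001 = 001010
  pos 7: 101000 XOR 101001 = 000001
Remainder = 00010 (nonzero — an error is detected).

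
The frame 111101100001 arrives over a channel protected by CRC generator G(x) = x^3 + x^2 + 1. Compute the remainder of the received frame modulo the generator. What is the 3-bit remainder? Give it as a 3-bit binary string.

000

Modulo-2 division of 111101100001 by 1101:
  pos 0: 1111 XOR 1101 = 0010
  pos 2: 1001 XOR 1101 = 0100
  pos 3: 1001 XOR 1101 = 0100
  pos 4: 1000 XOR 1101 = 0101
  pos 5: 1010 XOR 1101 = 0111
  pos 6: 1110 XOR 1101 = 0011
  pos 8: 1101 XOR 1101 = 0000
Remainder = 000 (zero — the frame passes the CRC check).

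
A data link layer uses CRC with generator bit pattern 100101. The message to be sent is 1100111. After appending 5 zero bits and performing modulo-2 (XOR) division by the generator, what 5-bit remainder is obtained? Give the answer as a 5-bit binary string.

01101

Append 5 zeros: 110011100000. Divide by 100101 (XOR where the leading bit is 1):
  pos 0: 110011 XOR 100101 = 010110
  pos 1: 101101 XOR 100101 = 001000
  pos 3: 100000 XOR 100101 = 000101
  pos 6: 101000 XOR 100101 = 001101
Remainder (last 5 bits) = 01101. This is the CRC / FCS.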